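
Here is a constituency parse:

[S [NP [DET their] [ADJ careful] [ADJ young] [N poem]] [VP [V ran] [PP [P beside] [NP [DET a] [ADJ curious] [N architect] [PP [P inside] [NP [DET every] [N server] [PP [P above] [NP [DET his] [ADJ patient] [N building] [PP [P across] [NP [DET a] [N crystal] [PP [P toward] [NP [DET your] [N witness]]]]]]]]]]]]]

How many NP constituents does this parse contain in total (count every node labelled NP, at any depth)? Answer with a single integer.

6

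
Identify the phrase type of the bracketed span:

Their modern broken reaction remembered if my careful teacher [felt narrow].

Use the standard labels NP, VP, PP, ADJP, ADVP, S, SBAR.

The bracketed span "felt narrow" is headed by "felt", making it a verb phrase (VP).

VP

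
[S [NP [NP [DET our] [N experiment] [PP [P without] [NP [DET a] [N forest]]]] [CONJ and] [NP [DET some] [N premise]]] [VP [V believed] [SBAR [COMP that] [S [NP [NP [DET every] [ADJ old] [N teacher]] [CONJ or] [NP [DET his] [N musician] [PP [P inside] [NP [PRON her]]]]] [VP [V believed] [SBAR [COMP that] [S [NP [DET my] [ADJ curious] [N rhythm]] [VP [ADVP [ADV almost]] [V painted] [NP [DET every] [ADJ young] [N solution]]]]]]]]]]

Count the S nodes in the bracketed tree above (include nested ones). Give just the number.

Listing each S by its span: [S our experiment without a forest and some premise believed that every old teacher or his musician inside her believed that my curious rhythm almost painted every young solution]; [S every old teacher or his musician inside her believed that my curious rhythm almost painted every young solution]; [S my curious rhythm almost painted every young solution] — that makes 3.

3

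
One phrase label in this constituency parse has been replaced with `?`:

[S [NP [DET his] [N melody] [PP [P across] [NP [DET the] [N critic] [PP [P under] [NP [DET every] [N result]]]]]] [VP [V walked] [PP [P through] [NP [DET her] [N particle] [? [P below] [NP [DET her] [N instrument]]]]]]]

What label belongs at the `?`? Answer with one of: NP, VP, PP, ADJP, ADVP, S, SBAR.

PP

A constituent whose immediate children are P 'below', NP is a prepositional phrase: PP.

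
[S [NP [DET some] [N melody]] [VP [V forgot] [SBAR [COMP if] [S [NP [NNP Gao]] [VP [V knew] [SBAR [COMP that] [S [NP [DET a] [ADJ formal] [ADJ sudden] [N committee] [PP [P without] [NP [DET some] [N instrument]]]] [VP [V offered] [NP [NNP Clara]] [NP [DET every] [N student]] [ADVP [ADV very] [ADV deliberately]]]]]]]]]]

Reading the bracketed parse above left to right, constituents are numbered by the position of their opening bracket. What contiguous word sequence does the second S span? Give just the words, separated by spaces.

Gao knew that a formal sudden committee without some instrument offered Clara every student very deliberately

Opening `[S` markers occur at word positions 1, 5, 8; the second of these opens the constituent [S Gao knew that a formal sudden committee without some instrument offered Clara every student very deliberately].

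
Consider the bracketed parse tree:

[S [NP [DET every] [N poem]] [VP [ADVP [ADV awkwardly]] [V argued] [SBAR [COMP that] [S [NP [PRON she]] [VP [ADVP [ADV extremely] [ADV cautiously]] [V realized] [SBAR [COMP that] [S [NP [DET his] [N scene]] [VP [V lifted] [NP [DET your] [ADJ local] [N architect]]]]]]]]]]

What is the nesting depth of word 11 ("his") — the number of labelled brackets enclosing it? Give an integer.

9

Counting open brackets not yet closed at "his": [S [VP [SBAR [S [VP [SBAR [S [NP [DET = 9.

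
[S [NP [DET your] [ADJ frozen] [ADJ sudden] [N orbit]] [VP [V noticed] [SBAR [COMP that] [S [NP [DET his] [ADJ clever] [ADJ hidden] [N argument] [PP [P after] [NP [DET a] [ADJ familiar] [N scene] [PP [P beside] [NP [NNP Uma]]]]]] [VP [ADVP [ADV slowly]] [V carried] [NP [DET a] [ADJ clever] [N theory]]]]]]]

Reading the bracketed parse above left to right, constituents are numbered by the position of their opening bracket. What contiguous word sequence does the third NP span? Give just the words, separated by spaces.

Opening `[NP` markers occur at word positions 1, 7, 12, 16, 19; the third of these opens the constituent [NP a familiar scene beside Uma].

a familiar scene beside Uma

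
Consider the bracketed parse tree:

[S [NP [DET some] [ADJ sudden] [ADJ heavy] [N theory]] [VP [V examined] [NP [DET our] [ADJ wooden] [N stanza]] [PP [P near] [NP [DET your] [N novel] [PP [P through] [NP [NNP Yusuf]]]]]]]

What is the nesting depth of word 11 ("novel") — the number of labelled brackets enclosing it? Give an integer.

5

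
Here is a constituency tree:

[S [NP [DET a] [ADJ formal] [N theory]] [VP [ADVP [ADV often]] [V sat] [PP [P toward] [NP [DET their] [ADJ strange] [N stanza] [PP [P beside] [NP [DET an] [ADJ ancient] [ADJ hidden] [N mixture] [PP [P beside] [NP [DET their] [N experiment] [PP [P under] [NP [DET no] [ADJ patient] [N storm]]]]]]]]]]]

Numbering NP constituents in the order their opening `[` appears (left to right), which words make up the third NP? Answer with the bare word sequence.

an ancient hidden mixture beside their experiment under no patient storm

In left-to-right order the NP constituents are "a formal theory"; "their strange stanza beside an ancient hidden mixture beside their experiment under no patient storm"; "an ancient hidden mixture beside their experiment under no patient storm"; "their experiment under no patient storm"; "no patient storm". Number 3 is "an ancient hidden mixture beside their experiment under no patient storm".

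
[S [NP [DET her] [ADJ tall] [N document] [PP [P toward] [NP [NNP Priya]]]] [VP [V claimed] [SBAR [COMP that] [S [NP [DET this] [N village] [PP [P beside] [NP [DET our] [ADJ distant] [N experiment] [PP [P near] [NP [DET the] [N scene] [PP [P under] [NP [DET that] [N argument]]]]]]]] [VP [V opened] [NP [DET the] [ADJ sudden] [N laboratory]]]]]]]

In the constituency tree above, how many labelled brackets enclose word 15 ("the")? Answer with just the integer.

10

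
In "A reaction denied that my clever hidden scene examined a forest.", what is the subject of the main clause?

a reaction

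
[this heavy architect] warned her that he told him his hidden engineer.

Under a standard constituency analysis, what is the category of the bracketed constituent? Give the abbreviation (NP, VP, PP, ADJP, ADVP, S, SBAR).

"architect" is the head of the bracketed span, so the span is a noun phrase: NP.

NP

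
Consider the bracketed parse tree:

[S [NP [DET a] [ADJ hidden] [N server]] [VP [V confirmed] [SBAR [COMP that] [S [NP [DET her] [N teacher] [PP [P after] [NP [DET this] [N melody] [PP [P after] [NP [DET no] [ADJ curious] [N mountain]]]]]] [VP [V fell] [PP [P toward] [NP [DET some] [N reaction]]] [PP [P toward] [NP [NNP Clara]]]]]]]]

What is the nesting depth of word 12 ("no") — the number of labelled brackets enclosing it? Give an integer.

10

Path from the root down to the word: S → VP → SBAR → S → NP → PP → NP → PP → NP → DET. That is 10 enclosing brackets.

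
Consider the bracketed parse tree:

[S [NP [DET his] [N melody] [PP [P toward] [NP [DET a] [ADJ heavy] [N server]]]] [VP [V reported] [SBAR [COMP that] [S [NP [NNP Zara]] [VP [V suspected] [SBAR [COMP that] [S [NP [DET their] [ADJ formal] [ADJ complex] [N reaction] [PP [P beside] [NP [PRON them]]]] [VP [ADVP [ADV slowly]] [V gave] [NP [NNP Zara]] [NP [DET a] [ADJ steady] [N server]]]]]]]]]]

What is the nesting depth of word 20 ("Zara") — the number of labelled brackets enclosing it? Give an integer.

The word sits inside NNP, which is inside NP, inside VP, inside S, inside SBAR, inside VP, inside S, inside SBAR, inside VP, inside S — 10 brackets in all.

10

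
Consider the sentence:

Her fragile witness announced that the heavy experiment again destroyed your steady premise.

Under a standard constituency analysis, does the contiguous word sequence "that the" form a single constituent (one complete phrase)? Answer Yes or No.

No

The smallest constituent containing the whole sequence is the subordinate clause [SBAR that the heavy experiment again destroyed your steady premise], but the sequence is only part of it — it straddles the boundary between complementizer "that" and clause "the heavy experiment again destroyed your steady premise".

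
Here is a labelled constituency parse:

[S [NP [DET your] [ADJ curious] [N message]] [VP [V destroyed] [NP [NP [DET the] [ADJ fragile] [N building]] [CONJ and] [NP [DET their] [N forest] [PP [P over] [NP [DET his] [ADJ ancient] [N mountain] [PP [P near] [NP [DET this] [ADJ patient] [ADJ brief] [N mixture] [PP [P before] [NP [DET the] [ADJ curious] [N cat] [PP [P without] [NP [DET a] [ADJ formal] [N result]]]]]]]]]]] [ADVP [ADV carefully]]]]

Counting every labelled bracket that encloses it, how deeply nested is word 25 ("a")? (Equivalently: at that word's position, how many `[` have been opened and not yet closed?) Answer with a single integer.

13

The word sits inside DET, which is inside NP, inside PP, inside NP, inside PP, inside NP, inside PP, inside NP, inside PP, inside NP, inside NP, inside VP, inside S — 13 brackets in all.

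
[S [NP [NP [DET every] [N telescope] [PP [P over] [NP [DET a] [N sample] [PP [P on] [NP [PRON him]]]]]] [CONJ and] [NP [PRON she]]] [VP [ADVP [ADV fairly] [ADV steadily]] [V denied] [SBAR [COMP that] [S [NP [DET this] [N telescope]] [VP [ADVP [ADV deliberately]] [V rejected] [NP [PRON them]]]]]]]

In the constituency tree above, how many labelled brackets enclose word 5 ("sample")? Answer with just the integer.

The word sits inside N, which is inside NP, inside PP, inside NP, inside NP, inside S — 6 brackets in all.

6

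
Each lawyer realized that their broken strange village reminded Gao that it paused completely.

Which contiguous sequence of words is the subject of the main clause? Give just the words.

each lawyer

The subject of the main clause is the NP immediately before the verb "realized": "each lawyer".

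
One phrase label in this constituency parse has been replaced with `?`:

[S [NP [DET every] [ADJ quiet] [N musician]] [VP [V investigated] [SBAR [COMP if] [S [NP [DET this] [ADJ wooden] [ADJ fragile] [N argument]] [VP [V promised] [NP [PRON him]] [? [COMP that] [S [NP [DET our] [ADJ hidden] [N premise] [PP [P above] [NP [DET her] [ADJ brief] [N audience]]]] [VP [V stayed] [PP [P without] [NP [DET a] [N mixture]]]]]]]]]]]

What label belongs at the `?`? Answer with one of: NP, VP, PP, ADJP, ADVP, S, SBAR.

SBAR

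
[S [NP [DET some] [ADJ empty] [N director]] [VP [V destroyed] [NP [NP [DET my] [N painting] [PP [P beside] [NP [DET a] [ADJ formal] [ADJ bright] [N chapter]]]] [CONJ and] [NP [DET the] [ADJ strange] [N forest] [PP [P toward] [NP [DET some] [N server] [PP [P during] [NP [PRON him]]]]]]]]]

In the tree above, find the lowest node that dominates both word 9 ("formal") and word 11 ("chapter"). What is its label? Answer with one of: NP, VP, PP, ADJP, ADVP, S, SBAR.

NP

Word 9 lies under S → VP → NP → NP → PP → NP → ADJ; word 11 lies under S → VP → NP → NP → PP → NP → N. The lowest shared node is the NP.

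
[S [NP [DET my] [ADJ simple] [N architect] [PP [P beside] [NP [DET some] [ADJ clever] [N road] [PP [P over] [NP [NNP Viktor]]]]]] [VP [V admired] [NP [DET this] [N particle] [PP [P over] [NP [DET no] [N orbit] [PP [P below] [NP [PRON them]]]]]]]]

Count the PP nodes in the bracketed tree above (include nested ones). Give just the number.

4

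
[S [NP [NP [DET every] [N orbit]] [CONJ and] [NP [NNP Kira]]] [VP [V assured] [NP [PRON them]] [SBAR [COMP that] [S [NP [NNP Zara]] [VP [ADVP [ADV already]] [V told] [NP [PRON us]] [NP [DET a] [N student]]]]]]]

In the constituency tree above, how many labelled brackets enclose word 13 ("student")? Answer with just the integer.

7

The word sits inside N, which is inside NP, inside VP, inside S, inside SBAR, inside VP, inside S — 7 brackets in all.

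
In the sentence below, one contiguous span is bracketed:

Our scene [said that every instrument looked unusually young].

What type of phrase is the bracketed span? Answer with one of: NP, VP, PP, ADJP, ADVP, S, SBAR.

VP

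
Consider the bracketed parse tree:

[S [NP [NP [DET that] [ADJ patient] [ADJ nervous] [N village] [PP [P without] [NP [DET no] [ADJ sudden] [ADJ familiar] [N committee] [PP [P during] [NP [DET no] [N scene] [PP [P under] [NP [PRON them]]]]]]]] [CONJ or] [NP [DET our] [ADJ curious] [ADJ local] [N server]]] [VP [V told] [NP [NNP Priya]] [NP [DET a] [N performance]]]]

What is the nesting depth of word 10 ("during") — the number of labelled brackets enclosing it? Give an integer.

7

Path from the root down to the word: S → NP → NP → PP → NP → PP → P. That is 7 enclosing brackets.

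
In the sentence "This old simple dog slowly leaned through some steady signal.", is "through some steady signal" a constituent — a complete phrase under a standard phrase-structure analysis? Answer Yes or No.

The sequence corresponds to a single PP node — the prepositional phrase "through some steady signal".

Yes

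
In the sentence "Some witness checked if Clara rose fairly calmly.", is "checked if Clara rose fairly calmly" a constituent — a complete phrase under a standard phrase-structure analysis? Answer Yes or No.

Yes

The sequence corresponds to a single VP node — the verb phrase "checked if Clara rose fairly calmly".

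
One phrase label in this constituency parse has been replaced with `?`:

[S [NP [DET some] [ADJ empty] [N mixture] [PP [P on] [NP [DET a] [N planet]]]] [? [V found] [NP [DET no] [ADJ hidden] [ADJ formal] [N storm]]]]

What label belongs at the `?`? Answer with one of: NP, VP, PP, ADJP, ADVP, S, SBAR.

VP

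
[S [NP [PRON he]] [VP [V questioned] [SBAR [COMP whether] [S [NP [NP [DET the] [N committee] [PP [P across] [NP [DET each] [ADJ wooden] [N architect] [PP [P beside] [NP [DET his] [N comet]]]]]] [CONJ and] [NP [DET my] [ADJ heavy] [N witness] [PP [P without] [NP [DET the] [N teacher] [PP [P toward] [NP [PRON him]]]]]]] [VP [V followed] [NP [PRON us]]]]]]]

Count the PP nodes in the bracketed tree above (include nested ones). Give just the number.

Listing each PP by its span: [PP across each wooden architect beside his comet]; [PP beside his comet]; [PP without the teacher toward him]; [PP toward him] — that makes 4.

4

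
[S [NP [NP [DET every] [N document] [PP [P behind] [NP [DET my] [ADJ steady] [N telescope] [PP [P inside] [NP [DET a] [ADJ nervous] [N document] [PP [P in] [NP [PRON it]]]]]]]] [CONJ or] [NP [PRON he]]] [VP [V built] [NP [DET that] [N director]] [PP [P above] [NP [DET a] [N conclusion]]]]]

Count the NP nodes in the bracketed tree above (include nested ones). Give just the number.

8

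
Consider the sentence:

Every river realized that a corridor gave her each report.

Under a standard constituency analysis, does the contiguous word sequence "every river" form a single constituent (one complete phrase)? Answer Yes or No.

Yes

These words form the whole noun phrase headed by "river", so yes — one constituent.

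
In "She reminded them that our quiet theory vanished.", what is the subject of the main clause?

"she" is the NP that combines with the VP headed by "reminded" to form the main clause — the subject.

she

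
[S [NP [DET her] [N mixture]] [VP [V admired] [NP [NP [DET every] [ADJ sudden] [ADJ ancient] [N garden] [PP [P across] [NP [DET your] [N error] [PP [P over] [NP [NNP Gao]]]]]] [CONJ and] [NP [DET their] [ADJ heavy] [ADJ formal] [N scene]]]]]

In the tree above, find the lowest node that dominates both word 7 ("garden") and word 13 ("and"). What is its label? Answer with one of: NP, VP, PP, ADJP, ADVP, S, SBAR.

NP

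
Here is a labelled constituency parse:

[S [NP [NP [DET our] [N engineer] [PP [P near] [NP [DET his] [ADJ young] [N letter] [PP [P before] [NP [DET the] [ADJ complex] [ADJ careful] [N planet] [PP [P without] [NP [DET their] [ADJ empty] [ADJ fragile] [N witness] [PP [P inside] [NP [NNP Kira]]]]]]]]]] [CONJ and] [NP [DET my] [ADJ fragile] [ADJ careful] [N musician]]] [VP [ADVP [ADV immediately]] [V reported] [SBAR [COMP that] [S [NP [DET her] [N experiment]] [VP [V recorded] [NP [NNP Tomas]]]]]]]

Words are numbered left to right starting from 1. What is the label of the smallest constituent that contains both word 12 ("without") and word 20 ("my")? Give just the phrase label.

NP

Both words fall inside [NP our engineer near his young letter before the complex careful planet without their empty fragile witness inside Kira and my fragile careful musician] (words 1–23), and no smaller constituent contains them both. Label: NP.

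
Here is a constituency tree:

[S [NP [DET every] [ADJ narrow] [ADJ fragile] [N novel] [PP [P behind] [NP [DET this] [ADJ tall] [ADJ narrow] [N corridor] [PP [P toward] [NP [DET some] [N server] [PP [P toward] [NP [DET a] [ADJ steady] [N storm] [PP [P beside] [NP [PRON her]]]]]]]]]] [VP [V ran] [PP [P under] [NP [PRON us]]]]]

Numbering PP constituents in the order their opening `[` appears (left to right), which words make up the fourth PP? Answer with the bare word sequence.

beside her

In left-to-right order the PP constituents are "behind this tall narrow corridor toward some server toward a steady storm beside her"; "toward some server toward a steady storm beside her"; "toward a steady storm beside her"; "beside her"; "under us". Number 4 is "beside her".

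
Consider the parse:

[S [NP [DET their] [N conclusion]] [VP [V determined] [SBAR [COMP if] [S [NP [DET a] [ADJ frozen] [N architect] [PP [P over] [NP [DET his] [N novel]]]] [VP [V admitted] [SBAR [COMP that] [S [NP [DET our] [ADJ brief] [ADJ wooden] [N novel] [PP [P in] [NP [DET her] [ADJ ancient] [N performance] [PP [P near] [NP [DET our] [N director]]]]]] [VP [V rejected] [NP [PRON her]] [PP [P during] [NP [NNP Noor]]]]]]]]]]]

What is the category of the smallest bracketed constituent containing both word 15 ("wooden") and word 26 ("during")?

S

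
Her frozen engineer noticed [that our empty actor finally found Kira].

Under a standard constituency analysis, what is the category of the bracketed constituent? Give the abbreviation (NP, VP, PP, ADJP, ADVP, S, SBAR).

SBAR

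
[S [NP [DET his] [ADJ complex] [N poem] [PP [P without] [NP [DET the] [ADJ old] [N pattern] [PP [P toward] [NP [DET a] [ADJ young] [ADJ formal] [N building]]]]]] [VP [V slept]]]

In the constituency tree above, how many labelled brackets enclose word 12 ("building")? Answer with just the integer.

Path from the root down to the word: S → NP → PP → NP → PP → NP → N. That is 7 enclosing brackets.

7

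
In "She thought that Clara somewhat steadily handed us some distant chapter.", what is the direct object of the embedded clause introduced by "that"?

Within the embedded clause introduced by "that", the direct object of "handed" is "some distant chapter".

some distant chapter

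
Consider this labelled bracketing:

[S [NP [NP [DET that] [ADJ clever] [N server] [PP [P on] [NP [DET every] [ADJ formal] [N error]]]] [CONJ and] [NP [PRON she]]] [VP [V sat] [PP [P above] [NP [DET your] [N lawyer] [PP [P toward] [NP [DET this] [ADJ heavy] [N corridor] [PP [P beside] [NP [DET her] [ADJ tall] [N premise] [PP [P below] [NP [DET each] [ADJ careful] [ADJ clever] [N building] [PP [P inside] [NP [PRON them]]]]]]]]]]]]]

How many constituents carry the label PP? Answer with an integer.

6

The PP constituents are: [PP on every formal error]; [PP above your lawyer toward this heavy corridor beside her tall premise below each careful clever building inside them]; [PP toward this heavy corridor beside her tall premise below each careful clever building inside them]; [PP beside her tall premise below each careful clever building inside them]; [PP below each careful clever building inside them]; [PP inside them]. Total: 6.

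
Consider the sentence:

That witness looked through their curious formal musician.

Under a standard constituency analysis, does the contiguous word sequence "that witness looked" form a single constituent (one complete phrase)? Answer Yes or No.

No

The smallest constituent containing the whole sequence is the clause [S that witness looked through their curious formal musician], but the sequence is only part of it — it straddles the boundary between noun phrase "that witness" and verb phrase "looked through their curious formal musician".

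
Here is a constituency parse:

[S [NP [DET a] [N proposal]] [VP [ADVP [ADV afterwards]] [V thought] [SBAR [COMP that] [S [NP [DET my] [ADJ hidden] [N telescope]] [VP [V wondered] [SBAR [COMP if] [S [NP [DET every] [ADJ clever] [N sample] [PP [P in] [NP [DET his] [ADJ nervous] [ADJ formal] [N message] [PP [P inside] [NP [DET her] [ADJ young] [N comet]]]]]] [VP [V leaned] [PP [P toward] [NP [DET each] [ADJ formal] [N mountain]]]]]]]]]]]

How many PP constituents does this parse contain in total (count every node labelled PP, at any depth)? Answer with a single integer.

3

Listing each PP by its span: [PP in his nervous formal message inside her young comet]; [PP inside her young comet]; [PP toward each formal mountain] — that makes 3.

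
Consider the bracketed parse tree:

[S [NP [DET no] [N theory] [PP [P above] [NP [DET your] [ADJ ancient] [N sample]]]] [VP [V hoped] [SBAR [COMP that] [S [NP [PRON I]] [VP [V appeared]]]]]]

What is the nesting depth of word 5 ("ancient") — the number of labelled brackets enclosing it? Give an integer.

5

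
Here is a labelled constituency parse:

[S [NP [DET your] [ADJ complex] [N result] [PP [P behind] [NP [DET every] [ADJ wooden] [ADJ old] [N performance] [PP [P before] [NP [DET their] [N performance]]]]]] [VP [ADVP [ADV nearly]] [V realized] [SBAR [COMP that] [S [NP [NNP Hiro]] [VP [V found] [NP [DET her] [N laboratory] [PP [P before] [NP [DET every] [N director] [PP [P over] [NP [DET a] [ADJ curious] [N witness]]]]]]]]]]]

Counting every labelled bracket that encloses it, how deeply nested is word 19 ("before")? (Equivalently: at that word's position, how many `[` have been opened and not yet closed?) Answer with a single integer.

8

Counting open brackets not yet closed at "before": [S [VP [SBAR [S [VP [NP [PP [P = 8.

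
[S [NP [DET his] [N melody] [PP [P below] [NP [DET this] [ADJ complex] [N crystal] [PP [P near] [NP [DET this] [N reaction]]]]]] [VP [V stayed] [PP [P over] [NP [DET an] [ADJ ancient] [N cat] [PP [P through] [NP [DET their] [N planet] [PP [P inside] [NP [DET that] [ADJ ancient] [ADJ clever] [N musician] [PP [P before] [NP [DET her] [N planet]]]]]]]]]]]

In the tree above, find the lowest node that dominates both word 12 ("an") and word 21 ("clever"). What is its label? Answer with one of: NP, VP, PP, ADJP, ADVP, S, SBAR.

Word 12 lies under S → VP → PP → NP → DET; word 21 lies under S → VP → PP → NP → PP → NP → PP → NP → ADJ. The lowest shared node is the NP.

NP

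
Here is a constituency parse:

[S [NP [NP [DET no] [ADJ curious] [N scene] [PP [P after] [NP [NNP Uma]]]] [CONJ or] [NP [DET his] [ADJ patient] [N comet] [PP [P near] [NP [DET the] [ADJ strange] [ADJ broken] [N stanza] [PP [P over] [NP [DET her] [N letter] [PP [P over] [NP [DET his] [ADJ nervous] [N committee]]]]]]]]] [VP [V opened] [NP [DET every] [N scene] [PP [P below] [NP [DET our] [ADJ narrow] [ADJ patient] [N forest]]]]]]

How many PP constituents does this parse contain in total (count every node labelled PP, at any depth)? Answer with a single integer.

5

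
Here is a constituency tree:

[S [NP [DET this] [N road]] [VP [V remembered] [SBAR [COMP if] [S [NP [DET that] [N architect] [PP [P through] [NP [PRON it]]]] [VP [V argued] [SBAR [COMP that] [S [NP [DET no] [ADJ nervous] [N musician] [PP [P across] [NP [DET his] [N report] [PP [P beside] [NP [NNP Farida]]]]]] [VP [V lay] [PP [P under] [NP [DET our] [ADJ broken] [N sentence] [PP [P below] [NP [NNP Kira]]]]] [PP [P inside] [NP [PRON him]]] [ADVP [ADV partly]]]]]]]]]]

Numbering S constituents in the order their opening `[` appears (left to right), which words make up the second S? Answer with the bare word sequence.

Opening `[S` markers occur at word positions 1, 5, 11; the second of these opens the constituent [S that architect through it argued that no nervous musician across his report beside Farida lay under our broken sentence below Kira inside him partly].

that architect through it argued that no nervous musician across his report beside Farida lay under our broken sentence below Kira inside him partly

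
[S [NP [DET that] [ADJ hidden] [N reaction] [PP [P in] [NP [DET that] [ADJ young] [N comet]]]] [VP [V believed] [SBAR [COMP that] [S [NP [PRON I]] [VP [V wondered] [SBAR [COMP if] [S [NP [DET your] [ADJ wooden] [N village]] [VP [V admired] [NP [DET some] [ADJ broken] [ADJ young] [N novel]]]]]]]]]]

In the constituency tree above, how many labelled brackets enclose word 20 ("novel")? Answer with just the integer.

Counting open brackets not yet closed at "novel": [S [VP [SBAR [S [VP [SBAR [S [VP [NP [N = 10.

10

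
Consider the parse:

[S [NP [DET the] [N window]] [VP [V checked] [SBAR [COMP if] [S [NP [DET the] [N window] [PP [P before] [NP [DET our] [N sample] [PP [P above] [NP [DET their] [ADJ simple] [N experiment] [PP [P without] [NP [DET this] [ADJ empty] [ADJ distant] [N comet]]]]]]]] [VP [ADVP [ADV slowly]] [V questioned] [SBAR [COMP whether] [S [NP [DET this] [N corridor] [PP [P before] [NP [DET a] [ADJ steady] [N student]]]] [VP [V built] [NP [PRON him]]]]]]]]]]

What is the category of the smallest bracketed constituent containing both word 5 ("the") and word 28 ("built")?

S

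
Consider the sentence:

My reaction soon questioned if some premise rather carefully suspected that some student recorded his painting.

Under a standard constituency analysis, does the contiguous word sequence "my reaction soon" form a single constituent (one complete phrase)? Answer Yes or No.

No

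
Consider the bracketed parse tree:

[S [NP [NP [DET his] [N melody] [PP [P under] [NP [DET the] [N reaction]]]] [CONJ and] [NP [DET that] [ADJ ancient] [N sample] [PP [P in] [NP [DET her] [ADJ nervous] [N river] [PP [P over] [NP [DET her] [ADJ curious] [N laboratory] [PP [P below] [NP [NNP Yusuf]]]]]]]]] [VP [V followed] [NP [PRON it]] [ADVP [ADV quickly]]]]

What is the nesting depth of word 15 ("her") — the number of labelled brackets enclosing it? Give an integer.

Counting open brackets not yet closed at "her": [S [NP [NP [PP [NP [PP [NP [DET = 8.

8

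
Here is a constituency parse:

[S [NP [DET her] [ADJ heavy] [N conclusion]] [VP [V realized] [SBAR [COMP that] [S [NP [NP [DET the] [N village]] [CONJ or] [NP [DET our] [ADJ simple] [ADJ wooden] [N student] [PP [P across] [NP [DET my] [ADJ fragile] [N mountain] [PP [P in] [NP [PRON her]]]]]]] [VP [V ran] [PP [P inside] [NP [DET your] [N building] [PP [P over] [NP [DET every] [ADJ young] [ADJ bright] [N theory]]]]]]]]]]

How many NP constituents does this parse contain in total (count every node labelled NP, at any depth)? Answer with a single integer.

8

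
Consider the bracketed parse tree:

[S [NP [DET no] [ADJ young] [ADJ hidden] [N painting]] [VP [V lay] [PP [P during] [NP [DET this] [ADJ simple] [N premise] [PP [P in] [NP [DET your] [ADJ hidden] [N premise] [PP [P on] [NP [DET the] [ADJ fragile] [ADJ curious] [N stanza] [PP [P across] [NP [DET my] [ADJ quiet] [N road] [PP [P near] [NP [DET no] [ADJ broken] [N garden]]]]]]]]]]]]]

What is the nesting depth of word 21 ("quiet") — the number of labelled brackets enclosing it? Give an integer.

The word sits inside ADJ, which is inside NP, inside PP, inside NP, inside PP, inside NP, inside PP, inside NP, inside PP, inside VP, inside S — 11 brackets in all.

11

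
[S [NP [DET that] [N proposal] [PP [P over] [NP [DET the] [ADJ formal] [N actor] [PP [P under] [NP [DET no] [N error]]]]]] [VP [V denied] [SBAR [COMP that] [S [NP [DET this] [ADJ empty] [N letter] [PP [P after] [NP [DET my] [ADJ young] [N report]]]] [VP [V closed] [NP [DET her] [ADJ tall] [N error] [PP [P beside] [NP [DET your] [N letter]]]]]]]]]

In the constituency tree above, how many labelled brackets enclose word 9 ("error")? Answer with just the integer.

Counting open brackets not yet closed at "error": [S [NP [PP [NP [PP [NP [N = 7.

7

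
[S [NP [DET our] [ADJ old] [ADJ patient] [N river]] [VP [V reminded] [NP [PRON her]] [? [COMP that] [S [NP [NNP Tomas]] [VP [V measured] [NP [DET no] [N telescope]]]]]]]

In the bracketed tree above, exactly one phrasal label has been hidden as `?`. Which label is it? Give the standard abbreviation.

Looking at what the `?` directly dominates — COMP 'that', S — this is a subordinate clause (SBAR).

SBAR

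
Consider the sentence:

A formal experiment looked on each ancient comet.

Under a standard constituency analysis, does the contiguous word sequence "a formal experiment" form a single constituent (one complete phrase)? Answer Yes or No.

Yes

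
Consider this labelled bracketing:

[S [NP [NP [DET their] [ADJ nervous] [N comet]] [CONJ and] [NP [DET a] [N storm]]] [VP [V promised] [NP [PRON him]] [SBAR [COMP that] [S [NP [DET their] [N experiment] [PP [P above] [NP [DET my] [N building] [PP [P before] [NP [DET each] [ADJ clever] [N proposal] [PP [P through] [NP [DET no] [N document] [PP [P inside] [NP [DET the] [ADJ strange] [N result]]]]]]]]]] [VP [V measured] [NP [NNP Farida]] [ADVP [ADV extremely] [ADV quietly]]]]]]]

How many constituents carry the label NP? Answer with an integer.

Scanning left to right, an opening `[NP` appears at word positions 1, 1, 5, 8, 10, 13, 16, 20, 23, 27 — 10 in total.

10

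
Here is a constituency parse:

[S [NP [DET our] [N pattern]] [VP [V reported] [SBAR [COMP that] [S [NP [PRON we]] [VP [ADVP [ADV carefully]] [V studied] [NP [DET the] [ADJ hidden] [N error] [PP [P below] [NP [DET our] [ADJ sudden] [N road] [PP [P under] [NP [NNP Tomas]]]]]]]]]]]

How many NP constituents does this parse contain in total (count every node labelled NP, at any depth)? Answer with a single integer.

5

Scanning left to right, an opening `[NP` appears at word positions 1, 5, 8, 12, 16 — 5 in total.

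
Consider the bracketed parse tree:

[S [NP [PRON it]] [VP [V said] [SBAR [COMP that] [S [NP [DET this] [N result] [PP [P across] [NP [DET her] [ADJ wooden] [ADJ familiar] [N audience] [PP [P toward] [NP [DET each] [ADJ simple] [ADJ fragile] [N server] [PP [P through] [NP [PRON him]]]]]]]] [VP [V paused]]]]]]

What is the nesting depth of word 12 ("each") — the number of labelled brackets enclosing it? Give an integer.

10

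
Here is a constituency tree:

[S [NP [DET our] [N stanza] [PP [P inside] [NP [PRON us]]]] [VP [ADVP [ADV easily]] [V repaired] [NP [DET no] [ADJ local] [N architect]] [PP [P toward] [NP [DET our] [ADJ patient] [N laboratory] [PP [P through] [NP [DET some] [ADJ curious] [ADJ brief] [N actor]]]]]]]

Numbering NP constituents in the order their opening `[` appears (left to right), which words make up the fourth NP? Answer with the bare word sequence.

In left-to-right order the NP constituents are "our stanza inside us"; "us"; "no local architect"; "our patient laboratory through some curious brief actor"; "some curious brief actor". Number 4 is "our patient laboratory through some curious brief actor".

our patient laboratory through some curious brief actor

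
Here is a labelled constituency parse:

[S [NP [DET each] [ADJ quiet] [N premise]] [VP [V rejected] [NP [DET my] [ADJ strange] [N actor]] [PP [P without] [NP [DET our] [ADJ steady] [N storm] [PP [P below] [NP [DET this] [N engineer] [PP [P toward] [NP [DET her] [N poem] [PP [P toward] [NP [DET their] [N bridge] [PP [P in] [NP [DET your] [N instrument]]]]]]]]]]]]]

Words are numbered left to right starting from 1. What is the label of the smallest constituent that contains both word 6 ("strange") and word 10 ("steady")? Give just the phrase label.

VP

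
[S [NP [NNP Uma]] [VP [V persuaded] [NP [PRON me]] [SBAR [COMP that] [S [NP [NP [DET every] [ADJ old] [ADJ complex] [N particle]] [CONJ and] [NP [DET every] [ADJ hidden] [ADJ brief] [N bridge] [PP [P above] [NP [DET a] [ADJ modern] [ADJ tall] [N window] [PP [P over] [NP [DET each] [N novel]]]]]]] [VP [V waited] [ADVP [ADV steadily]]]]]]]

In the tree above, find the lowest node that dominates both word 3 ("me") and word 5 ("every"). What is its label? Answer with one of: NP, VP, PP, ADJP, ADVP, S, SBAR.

VP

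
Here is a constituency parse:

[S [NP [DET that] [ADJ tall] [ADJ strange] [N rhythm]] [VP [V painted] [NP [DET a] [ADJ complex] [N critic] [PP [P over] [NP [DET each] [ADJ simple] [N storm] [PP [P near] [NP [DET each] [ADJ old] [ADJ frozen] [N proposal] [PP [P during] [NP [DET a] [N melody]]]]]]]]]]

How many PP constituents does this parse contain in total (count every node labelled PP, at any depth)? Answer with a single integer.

3

Scanning left to right, an opening `[PP` appears at word positions 9, 13, 18 — 3 in total.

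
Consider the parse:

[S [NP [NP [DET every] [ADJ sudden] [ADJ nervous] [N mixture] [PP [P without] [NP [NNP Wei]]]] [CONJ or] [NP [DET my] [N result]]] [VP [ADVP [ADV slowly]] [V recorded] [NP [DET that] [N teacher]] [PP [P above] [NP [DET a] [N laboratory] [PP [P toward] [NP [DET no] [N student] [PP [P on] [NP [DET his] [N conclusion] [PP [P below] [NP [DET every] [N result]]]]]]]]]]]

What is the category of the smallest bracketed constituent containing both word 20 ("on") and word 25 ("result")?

Word 20 lies under S → VP → PP → NP → PP → NP → PP → P; word 25 lies under S → VP → PP → NP → PP → NP → PP → NP → PP → NP → N. The lowest shared node is the PP.

PP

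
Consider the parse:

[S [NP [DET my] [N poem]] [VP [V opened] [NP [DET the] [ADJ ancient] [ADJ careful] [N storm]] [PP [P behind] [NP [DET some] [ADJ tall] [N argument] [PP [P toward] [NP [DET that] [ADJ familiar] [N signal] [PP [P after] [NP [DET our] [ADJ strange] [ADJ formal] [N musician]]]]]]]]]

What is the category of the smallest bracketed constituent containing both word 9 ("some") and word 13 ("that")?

Both words fall inside [NP some tall argument toward that familiar signal after our strange formal musician] (words 9–20), and no smaller constituent contains them both. Label: NP.

NP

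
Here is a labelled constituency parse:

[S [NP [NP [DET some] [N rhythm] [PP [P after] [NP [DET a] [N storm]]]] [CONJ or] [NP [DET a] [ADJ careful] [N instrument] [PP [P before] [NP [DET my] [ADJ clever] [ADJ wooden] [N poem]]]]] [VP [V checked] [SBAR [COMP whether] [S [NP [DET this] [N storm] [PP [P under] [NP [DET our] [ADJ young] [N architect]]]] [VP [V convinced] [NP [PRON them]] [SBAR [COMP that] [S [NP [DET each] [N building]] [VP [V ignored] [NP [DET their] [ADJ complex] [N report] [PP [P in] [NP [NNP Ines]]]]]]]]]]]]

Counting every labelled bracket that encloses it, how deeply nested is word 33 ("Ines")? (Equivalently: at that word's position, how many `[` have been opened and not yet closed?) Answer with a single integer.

12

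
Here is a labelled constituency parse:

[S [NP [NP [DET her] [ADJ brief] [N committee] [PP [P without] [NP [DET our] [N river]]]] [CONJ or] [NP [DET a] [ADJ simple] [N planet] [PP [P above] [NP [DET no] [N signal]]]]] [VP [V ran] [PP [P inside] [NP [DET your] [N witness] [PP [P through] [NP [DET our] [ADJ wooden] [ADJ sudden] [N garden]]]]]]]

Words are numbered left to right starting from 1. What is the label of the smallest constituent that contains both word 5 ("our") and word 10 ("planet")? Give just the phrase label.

NP

Both words fall inside [NP her brief committee without our river or a simple planet above no signal] (words 1–13), and no smaller constituent contains them both. Label: NP.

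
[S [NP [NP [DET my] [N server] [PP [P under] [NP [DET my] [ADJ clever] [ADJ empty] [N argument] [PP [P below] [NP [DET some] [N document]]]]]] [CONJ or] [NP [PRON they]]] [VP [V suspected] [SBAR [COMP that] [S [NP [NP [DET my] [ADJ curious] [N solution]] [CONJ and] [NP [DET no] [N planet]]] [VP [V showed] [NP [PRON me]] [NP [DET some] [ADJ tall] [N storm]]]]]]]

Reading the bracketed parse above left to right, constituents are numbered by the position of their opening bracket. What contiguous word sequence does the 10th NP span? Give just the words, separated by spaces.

some tall storm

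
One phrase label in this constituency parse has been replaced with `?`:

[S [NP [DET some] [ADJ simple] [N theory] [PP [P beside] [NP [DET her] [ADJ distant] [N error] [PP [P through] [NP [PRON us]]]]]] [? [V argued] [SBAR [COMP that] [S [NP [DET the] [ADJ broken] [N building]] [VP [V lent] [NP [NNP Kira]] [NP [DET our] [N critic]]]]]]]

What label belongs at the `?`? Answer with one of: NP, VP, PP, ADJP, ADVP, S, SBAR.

VP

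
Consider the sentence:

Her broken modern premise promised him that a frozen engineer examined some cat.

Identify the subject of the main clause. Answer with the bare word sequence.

her broken modern premise

"her broken modern premise" is the NP that combines with the VP headed by "promised" to form the main clause — the subject.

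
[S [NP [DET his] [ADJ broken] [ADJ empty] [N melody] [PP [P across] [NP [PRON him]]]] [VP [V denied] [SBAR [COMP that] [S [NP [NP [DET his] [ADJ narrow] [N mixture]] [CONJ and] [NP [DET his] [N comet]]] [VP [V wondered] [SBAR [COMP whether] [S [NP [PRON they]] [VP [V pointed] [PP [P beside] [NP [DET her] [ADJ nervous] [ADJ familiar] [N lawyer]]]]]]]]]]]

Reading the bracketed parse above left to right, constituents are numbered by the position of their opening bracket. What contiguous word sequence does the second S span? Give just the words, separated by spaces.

Opening `[S` markers occur at word positions 1, 9, 17; the second of these opens the constituent [S his narrow mixture and his comet wondered whether they pointed beside her nervous familiar lawyer].

his narrow mixture and his comet wondered whether they pointed beside her nervous familiar lawyer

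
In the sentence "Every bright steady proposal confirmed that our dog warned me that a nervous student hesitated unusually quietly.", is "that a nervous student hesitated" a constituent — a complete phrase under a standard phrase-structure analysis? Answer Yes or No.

The smallest constituent containing the whole sequence is the subordinate clause [SBAR that a nervous student hesitated unusually quietly], but the sequence is only part of it — it straddles the boundary between complementizer "that" and clause "a nervous student hesitated unusually quietly".

No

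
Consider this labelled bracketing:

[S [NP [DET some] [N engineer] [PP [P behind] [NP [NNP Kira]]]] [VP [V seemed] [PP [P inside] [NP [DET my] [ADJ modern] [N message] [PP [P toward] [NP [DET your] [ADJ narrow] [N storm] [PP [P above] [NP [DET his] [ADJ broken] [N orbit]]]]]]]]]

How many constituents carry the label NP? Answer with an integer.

5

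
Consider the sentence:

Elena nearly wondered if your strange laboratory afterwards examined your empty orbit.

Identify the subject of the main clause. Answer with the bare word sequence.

The subject of the main clause is the NP immediately before the verb "wondered": "Elena".

Elena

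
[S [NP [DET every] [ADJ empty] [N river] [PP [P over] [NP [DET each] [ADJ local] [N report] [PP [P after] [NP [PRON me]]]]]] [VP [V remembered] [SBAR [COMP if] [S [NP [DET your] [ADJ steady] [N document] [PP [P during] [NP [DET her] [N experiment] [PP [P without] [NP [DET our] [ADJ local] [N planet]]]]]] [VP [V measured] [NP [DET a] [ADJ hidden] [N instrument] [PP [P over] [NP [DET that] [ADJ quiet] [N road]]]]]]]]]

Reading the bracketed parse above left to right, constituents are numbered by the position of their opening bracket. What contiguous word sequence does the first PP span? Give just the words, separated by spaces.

over each local report after me

In left-to-right order the PP constituents are "over each local report after me"; "after me"; "during her experiment without our local planet"; "without our local planet"; "over that quiet road". Number 1 is "over each local report after me".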